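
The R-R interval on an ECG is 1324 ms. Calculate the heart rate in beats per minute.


HR = 60 / RR_interval(s)
RR = 1324 ms = 1.324 s
HR = 60 / 1.324 = 45.32 bpm


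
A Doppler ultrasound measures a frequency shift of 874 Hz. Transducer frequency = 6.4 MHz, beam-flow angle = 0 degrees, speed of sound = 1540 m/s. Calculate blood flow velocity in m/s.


v = fd * c / (2 * f0 * cos(theta))
v = 874 * 1540 / (2 * 6.4000e+06 * cos(0))
v = 0.1052 m/s


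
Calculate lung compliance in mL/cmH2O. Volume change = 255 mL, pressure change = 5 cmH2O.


C = dV / dP
C = 255 / 5
C = 51 mL/cmH2O


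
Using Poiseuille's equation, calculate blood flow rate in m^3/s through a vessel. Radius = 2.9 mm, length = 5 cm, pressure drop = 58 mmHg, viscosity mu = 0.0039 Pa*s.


Q = pi*r^4*dP / (8*mu*L)
r = 0.0029 m, L = 0.05 m
dP = 58 mmHg = 7732.676 Pa
Q = 0.001101 m^3/s


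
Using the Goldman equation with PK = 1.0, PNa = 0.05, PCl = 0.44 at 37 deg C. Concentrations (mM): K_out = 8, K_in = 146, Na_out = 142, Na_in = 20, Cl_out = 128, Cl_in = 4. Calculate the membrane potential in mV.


Vm = (RT/F)*ln((PK*Ko + PNa*Nao + PCl*Cli)/(PK*Ki + PNa*Nai + PCl*Clo))
Numer = 16.86, Denom = 203.32
Vm = -66.54 mV


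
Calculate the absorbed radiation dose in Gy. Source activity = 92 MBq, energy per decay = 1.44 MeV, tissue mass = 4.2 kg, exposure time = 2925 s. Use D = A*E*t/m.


A = 92 MBq = 9.2000e+07 Bq
E = 1.44 MeV = 2.30688e-13 J
D = A*E*t/m = 9.2000e+07*2.30688e-13*2925/4.2
D = 0.01478 Gy


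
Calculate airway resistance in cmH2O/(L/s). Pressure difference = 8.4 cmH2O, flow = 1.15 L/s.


R = dP / flow
R = 8.4 / 1.15
R = 7.304 cmH2O/(L/s)


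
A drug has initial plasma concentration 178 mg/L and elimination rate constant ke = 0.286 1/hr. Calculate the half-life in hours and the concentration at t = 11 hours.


t_half = ln(2) / ke = 0.693147 / 0.286 = 2.424 hr
C(t) = C0 * exp(-ke*t) = 178 * exp(-0.286*11)
C(11) = 7.658 mg/L


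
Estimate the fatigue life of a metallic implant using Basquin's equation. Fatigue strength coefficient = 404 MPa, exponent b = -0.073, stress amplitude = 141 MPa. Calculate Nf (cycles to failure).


sigma_a = sigma_f' * (2Nf)^b
2Nf = (sigma_a/sigma_f')^(1/b)
2Nf = (141/404)^(1/-0.073)
2Nf = 1830191.8
Nf = 9.151e+05


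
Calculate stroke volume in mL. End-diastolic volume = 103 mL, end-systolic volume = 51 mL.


SV = EDV - ESV
SV = 103 - 51
SV = 52 mL


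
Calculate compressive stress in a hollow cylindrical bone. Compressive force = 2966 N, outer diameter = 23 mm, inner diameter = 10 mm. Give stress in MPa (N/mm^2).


A = pi*(r_o^2 - r_i^2)
r_o = 11.5 mm, r_i = 5 mm
A = 336.936 mm^2
sigma = F/A = 2966 / 336.936
sigma = 8.803 MPa


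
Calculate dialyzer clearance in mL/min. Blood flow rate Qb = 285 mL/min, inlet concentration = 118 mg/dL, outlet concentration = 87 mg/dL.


K = Qb * (Cb_in - Cb_out) / Cb_in
K = 285 * (118 - 87) / 118
K = 74.87 mL/min


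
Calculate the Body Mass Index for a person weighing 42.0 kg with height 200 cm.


BMI = weight / height^2
height = 200 cm = 2 m
BMI = 42.0 / 2^2
BMI = 10.5 kg/m^2


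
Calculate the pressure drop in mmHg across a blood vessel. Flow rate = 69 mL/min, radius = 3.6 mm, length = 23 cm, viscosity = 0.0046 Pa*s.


dP = 8*mu*L*Q / (pi*r^4)
Q = 69 mL/min = 1.15e-06 m^3/s
dP = 18.4465 Pa = 18.4465 / 133.322 mmHg = 0.1384 mmHg


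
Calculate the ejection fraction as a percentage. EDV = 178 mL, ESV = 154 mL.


SV = EDV - ESV = 178 - 154 = 24 mL
EF = SV/EDV * 100 = 24/178 * 100
EF = 13.48%


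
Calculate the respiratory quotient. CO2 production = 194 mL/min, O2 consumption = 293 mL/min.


RQ = VCO2 / VO2
RQ = 194 / 293
RQ = 0.6621


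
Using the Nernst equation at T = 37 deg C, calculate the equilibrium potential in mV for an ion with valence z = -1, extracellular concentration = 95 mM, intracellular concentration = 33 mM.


E = (RT/(zF)) * ln(C_out/C_in)
T = 37 + 273.15 = 310.15 K
E = (8.314 * 310.15 / (-1 * 96485)) * ln(95/33)
E = -28.26 mV


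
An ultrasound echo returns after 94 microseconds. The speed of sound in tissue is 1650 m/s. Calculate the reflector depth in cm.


depth = c * t / 2
t = 94 us = 9.4000e-05 s
depth = 1650 * 9.4000e-05 / 2
depth = 0.07755 m = 7.755 cm


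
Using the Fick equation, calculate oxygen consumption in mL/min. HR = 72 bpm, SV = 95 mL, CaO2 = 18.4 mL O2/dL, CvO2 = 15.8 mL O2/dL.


CO = HR*SV = 72*95/1000 = 6.84 L/min
a-v O2 diff = 18.4 - 15.8 = 2.6 mL/dL
VO2 = CO * (CaO2-CvO2) * 10 dL/L
VO2 = 6.84 * 2.6 * 10
VO2 = 177.8 mL/min


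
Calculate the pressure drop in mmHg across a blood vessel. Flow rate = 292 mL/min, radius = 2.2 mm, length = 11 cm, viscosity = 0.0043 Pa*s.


dP = 8*mu*L*Q / (pi*r^4)
Q = 292 mL/min = 4.86667e-06 m^3/s
dP = 250.232 Pa = 250.232 / 133.322 mmHg = 1.877 mmHg


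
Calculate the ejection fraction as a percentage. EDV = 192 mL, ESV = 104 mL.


SV = EDV - ESV = 192 - 104 = 88 mL
EF = SV/EDV * 100 = 88/192 * 100
EF = 45.83%


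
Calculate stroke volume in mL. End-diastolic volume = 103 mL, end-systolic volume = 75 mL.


SV = EDV - ESV
SV = 103 - 75
SV = 28 mL


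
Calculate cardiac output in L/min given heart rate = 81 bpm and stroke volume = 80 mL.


CO = HR * SV
CO = 81 * 80 / 1000
CO = 6.48 L/min


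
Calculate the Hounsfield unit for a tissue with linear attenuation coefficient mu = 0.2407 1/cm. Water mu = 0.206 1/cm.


HU = ((mu_tissue - mu_water) / mu_water) * 1000
HU = ((0.2407 - 0.206) / 0.206) * 1000
HU = 168.4


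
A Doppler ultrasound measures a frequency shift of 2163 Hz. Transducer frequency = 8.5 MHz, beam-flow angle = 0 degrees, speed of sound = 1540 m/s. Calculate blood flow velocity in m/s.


v = fd * c / (2 * f0 * cos(theta))
v = 2163 * 1540 / (2 * 8.5000e+06 * cos(0))
v = 0.1959 m/s


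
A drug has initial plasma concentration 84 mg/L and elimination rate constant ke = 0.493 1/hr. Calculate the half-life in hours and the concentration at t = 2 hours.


t_half = ln(2) / ke = 0.693147 / 0.493 = 1.406 hr
C(t) = C0 * exp(-ke*t) = 84 * exp(-0.493*2)
C(2) = 31.34 mg/L


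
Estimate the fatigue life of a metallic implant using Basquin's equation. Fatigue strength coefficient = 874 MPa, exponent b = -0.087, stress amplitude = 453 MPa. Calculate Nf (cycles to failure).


sigma_a = sigma_f' * (2Nf)^b
2Nf = (sigma_a/sigma_f')^(1/b)
2Nf = (453/874)^(1/-0.087)
2Nf = 1908.1471
Nf = 954.1


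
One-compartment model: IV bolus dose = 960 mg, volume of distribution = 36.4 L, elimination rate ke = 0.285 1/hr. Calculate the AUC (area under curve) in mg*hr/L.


C0 = Dose/Vd = 960/36.4 = 26.3736 mg/L
AUC = C0/ke = 26.3736/0.285
AUC = 92.54 mg*hr/L


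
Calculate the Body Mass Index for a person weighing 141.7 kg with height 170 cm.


BMI = weight / height^2
height = 170 cm = 1.7 m
BMI = 141.7 / 1.7^2
BMI = 49.03 kg/m^2


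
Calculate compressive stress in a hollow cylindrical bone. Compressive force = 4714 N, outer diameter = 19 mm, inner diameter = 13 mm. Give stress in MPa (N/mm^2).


A = pi*(r_o^2 - r_i^2)
r_o = 9.5 mm, r_i = 6.5 mm
A = 150.796 mm^2
sigma = F/A = 4714 / 150.796
sigma = 31.26 MPa


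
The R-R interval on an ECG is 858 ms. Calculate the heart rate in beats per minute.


HR = 60 / RR_interval(s)
RR = 858 ms = 0.858 s
HR = 60 / 0.858 = 69.93 bpm


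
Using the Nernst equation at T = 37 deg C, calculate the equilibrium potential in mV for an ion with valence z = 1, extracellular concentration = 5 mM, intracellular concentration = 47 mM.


E = (RT/(zF)) * ln(C_out/C_in)
T = 37 + 273.15 = 310.15 K
E = (8.314 * 310.15 / (1 * 96485)) * ln(5/47)
E = -59.88 mV


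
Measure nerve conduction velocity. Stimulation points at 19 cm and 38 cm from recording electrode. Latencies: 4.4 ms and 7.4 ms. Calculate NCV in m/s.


Distance = (38 - 19) / 100 = 0.19 m
dt = (7.4 - 4.4) / 1000 = 0.003 s
NCV = dist / dt = 63.33 m/s


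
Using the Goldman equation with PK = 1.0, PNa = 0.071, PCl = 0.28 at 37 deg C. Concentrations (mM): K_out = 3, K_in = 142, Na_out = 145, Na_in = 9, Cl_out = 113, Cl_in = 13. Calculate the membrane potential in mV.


Vm = (RT/F)*ln((PK*Ko + PNa*Nao + PCl*Cli)/(PK*Ki + PNa*Nai + PCl*Clo))
Numer = 16.935, Denom = 174.279
Vm = -62.3 mV


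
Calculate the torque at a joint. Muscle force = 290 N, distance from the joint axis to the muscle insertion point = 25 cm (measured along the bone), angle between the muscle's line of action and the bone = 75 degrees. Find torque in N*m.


Torque = F * d * sin(theta)   (moment arm = d*sin(theta))
d = 25 cm = 0.25 m
Torque = 290 * 0.25 * sin(75)
Torque = 70.03 N*m


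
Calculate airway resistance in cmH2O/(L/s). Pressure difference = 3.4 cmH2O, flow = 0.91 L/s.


R = dP / flow
R = 3.4 / 0.91
R = 3.736 cmH2O/(L/s)


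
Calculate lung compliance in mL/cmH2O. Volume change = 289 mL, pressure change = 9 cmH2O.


C = dV / dP
C = 289 / 9
C = 32.11 mL/cmH2O


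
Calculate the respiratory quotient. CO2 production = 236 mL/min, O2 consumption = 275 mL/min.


RQ = VCO2 / VO2
RQ = 236 / 275
RQ = 0.8582


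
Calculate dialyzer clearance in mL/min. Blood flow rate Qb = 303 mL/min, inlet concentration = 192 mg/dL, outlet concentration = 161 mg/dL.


K = Qb * (Cb_in - Cb_out) / Cb_in
K = 303 * (192 - 161) / 192
K = 48.92 mL/min


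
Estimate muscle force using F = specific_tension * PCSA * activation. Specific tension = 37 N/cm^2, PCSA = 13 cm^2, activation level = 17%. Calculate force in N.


F = sigma * PCSA * activation
F = 37 * 13 * 0.17
F = 81.77 N


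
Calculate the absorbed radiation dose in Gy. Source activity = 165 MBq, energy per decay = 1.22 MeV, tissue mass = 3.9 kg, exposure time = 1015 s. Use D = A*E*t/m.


A = 165 MBq = 1.6500e+08 Bq
E = 1.22 MeV = 1.95444e-13 J
D = A*E*t/m = 1.6500e+08*1.95444e-13*1015/3.9
D = 0.008393 Gy


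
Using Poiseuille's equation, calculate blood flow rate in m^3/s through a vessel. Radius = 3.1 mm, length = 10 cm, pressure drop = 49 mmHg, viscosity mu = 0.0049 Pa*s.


Q = pi*r^4*dP / (8*mu*L)
r = 0.0031 m, L = 0.1 m
dP = 49 mmHg = 6532.778 Pa
Q = 4.8351e-04 m^3/s


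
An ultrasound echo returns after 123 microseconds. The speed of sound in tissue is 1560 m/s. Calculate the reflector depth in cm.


depth = c * t / 2
t = 123 us = 1.2300e-04 s
depth = 1560 * 1.2300e-04 / 2
depth = 0.09594 m = 9.594 cm


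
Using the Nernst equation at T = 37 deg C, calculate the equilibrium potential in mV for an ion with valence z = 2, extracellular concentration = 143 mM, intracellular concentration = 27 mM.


E = (RT/(zF)) * ln(C_out/C_in)
T = 37 + 273.15 = 310.15 K
E = (8.314 * 310.15 / (2 * 96485)) * ln(143/27)
E = 22.28 mV


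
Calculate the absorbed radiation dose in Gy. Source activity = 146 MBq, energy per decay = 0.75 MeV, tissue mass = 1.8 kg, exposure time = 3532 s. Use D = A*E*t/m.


A = 146 MBq = 1.4600e+08 Bq
E = 0.75 MeV = 1.2015e-13 J
D = A*E*t/m = 1.4600e+08*1.2015e-13*3532/1.8
D = 0.03442 Gy


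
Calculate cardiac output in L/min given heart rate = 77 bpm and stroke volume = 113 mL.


CO = HR * SV
CO = 77 * 113 / 1000
CO = 8.701 L/min


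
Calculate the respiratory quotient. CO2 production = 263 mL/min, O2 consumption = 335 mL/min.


RQ = VCO2 / VO2
RQ = 263 / 335
RQ = 0.7851


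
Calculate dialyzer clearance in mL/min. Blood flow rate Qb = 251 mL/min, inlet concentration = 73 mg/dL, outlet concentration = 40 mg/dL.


K = Qb * (Cb_in - Cb_out) / Cb_in
K = 251 * (73 - 40) / 73
K = 113.5 mL/min


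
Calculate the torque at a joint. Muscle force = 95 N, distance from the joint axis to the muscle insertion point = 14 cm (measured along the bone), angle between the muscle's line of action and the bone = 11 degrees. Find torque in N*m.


Torque = F * d * sin(theta)   (moment arm = d*sin(theta))
d = 14 cm = 0.14 m
Torque = 95 * 0.14 * sin(11)
Torque = 2.538 N*m


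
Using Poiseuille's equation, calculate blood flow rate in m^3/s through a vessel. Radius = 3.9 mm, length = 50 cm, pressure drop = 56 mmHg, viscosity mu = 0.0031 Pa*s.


Q = pi*r^4*dP / (8*mu*L)
r = 0.0039 m, L = 0.5 m
dP = 56 mmHg = 7466.032 Pa
Q = 4.3760e-04 m^3/s


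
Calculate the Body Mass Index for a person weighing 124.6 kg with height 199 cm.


BMI = weight / height^2
height = 199 cm = 1.99 m
BMI = 124.6 / 1.99^2
BMI = 31.46 kg/m^2


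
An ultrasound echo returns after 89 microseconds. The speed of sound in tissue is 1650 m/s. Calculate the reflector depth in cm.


depth = c * t / 2
t = 89 us = 8.9000e-05 s
depth = 1650 * 8.9000e-05 / 2
depth = 0.073425 m = 7.3425 cm


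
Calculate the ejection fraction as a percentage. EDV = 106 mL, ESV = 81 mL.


SV = EDV - ESV = 106 - 81 = 25 mL
EF = SV/EDV * 100 = 25/106 * 100
EF = 23.58%


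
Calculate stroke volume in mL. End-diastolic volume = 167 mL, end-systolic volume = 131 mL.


SV = EDV - ESV
SV = 167 - 131
SV = 36 mL


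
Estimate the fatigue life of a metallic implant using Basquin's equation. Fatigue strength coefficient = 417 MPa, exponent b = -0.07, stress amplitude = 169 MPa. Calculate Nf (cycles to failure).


sigma_a = sigma_f' * (2Nf)^b
2Nf = (sigma_a/sigma_f')^(1/b)
2Nf = (169/417)^(1/-0.07)
2Nf = 401385.93
Nf = 2.007e+05


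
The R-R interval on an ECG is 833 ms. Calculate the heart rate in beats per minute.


HR = 60 / RR_interval(s)
RR = 833 ms = 0.833 s
HR = 60 / 0.833 = 72.03 bpm


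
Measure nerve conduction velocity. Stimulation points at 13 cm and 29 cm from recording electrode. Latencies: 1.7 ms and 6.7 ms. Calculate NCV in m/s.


Distance = (29 - 13) / 100 = 0.16 m
dt = (6.7 - 1.7) / 1000 = 0.005 s
NCV = dist / dt = 32 m/s


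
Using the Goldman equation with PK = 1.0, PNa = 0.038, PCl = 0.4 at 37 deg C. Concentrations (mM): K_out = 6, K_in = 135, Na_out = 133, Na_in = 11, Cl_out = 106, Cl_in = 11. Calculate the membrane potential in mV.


Vm = (RT/F)*ln((PK*Ko + PNa*Nao + PCl*Cli)/(PK*Ki + PNa*Nai + PCl*Clo))
Numer = 15.454, Denom = 177.818
Vm = -65.29 mV


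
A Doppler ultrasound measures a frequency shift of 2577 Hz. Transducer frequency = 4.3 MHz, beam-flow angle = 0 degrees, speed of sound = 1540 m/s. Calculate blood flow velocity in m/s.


v = fd * c / (2 * f0 * cos(theta))
v = 2577 * 1540 / (2 * 4.3000e+06 * cos(0))
v = 0.4615 m/s


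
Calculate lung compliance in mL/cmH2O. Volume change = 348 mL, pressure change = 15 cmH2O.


C = dV / dP
C = 348 / 15
C = 23.2 mL/cmH2O


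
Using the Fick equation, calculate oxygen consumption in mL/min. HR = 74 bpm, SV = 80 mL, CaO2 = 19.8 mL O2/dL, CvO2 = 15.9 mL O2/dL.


CO = HR*SV = 74*80/1000 = 5.92 L/min
a-v O2 diff = 19.8 - 15.9 = 3.9 mL/dL
VO2 = CO * (CaO2-CvO2) * 10 dL/L
VO2 = 5.92 * 3.9 * 10
VO2 = 230.9 mL/min


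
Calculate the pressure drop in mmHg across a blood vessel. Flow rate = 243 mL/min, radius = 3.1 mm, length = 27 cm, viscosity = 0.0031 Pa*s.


dP = 8*mu*L*Q / (pi*r^4)
Q = 243 mL/min = 4.05e-06 m^3/s
dP = 93.4703 Pa = 93.4703 / 133.322 mmHg = 0.7011 mmHg


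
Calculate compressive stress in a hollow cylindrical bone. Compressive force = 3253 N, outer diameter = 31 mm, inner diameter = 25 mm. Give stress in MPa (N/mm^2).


A = pi*(r_o^2 - r_i^2)
r_o = 15.5 mm, r_i = 12.5 mm
A = 263.894 mm^2
sigma = F/A = 3253 / 263.894
sigma = 12.33 MPa


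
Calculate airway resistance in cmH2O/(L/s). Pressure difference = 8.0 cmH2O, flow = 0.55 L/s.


R = dP / flow
R = 8.0 / 0.55
R = 14.55 cmH2O/(L/s)


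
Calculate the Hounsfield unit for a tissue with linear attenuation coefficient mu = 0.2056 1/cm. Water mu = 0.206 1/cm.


HU = ((mu_tissue - mu_water) / mu_water) * 1000
HU = ((0.2056 - 0.206) / 0.206) * 1000
HU = -1.942


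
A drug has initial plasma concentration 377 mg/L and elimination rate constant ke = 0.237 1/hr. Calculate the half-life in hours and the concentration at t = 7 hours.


t_half = ln(2) / ke = 0.693147 / 0.237 = 2.925 hr
C(t) = C0 * exp(-ke*t) = 377 * exp(-0.237*7)
C(7) = 71.75 mg/L


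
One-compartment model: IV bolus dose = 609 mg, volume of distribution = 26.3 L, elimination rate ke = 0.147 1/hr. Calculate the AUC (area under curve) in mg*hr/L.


C0 = Dose/Vd = 609/26.3 = 23.1559 mg/L
AUC = C0/ke = 23.1559/0.147
AUC = 157.5 mg*hr/L


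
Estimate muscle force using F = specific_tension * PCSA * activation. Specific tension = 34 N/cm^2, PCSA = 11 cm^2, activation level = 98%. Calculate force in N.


F = sigma * PCSA * activation
F = 34 * 11 * 0.98
F = 366.5 N


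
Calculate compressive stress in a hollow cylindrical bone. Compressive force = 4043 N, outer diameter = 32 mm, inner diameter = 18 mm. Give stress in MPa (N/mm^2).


A = pi*(r_o^2 - r_i^2)
r_o = 16 mm, r_i = 9 mm
A = 549.779 mm^2
sigma = F/A = 4043 / 549.779
sigma = 7.354 MPa


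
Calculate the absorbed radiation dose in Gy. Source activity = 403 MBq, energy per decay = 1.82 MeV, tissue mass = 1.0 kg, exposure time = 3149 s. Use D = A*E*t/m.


A = 403 MBq = 4.0300e+08 Bq
E = 1.82 MeV = 2.91564e-13 J
D = A*E*t/m = 4.0300e+08*2.91564e-13*3149/1.0
D = 0.37 Gy


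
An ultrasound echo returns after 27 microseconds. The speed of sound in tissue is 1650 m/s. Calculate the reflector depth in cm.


depth = c * t / 2
t = 27 us = 2.7000e-05 s
depth = 1650 * 2.7000e-05 / 2
depth = 0.022275 m = 2.2275 cm


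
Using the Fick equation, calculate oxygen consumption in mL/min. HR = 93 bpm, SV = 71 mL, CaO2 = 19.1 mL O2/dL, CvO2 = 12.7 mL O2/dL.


CO = HR*SV = 93*71/1000 = 6.603 L/min
a-v O2 diff = 19.1 - 12.7 = 6.4 mL/dL
VO2 = CO * (CaO2-CvO2) * 10 dL/L
VO2 = 6.603 * 6.4 * 10
VO2 = 422.6 mL/min


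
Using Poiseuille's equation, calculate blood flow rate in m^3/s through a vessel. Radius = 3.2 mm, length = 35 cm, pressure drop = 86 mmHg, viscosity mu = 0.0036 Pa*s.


Q = pi*r^4*dP / (8*mu*L)
r = 0.0032 m, L = 0.35 m
dP = 86 mmHg = 11465.692 Pa
Q = 3.7471e-04 m^3/s


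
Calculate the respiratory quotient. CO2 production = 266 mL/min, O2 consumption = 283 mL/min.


RQ = VCO2 / VO2
RQ = 266 / 283
RQ = 0.9399


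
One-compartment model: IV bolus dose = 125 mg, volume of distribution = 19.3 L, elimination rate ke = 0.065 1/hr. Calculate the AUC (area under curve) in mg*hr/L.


C0 = Dose/Vd = 125/19.3 = 6.47668 mg/L
AUC = C0/ke = 6.47668/0.065
AUC = 99.64 mg*hr/L


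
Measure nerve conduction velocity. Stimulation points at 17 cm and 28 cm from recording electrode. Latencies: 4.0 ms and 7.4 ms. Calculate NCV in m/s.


Distance = (28 - 17) / 100 = 0.11 m
dt = (7.4 - 4.0) / 1000 = 0.0034 s
NCV = dist / dt = 32.35 m/s


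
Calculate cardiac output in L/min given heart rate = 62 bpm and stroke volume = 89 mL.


CO = HR * SV
CO = 62 * 89 / 1000
CO = 5.518 L/min


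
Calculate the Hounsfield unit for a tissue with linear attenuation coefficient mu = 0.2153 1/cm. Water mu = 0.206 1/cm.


HU = ((mu_tissue - mu_water) / mu_water) * 1000
HU = ((0.2153 - 0.206) / 0.206) * 1000
HU = 45.15


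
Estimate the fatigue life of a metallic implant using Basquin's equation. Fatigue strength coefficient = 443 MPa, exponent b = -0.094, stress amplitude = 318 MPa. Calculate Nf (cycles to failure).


sigma_a = sigma_f' * (2Nf)^b
2Nf = (sigma_a/sigma_f')^(1/b)
2Nf = (318/443)^(1/-0.094)
2Nf = 34.014651
Nf = 17.01


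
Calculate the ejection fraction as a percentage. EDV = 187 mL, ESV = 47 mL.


SV = EDV - ESV = 187 - 47 = 140 mL
EF = SV/EDV * 100 = 140/187 * 100
EF = 74.87%


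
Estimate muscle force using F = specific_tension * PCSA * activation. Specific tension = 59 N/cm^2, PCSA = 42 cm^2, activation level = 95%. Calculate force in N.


F = sigma * PCSA * activation
F = 59 * 42 * 0.95
F = 2354 N


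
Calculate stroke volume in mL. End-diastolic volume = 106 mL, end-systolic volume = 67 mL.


SV = EDV - ESV
SV = 106 - 67
SV = 39 mL


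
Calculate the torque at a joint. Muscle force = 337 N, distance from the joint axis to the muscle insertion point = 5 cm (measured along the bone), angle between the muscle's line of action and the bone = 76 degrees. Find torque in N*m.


Torque = F * d * sin(theta)   (moment arm = d*sin(theta))
d = 5 cm = 0.05 m
Torque = 337 * 0.05 * sin(76)
Torque = 16.35 N*m


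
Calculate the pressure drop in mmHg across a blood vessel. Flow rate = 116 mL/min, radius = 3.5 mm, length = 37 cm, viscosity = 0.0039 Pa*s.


dP = 8*mu*L*Q / (pi*r^4)
Q = 116 mL/min = 1.93333e-06 m^3/s
dP = 47.3413 Pa = 47.3413 / 133.322 mmHg = 0.3551 mmHg


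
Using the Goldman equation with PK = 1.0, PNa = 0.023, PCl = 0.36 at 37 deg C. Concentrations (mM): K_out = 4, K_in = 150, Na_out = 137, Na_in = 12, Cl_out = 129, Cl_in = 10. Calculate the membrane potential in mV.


Vm = (RT/F)*ln((PK*Ko + PNa*Nao + PCl*Cli)/(PK*Ki + PNa*Nai + PCl*Clo))
Numer = 10.751, Denom = 196.716
Vm = -77.68 mV


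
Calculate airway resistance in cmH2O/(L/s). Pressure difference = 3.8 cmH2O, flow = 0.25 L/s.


R = dP / flow
R = 3.8 / 0.25
R = 15.2 cmH2O/(L/s)


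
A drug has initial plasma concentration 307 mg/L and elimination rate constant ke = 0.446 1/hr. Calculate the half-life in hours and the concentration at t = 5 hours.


t_half = ln(2) / ke = 0.693147 / 0.446 = 1.554 hr
C(t) = C0 * exp(-ke*t) = 307 * exp(-0.446*5)
C(5) = 33.01 mg/L


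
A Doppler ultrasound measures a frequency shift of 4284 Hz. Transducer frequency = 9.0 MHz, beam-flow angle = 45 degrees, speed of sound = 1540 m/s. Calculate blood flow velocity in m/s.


v = fd * c / (2 * f0 * cos(theta))
v = 4284 * 1540 / (2 * 9.0000e+06 * cos(45))
v = 0.5183 m/s


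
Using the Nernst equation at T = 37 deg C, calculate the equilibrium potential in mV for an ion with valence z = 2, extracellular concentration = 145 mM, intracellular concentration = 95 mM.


E = (RT/(zF)) * ln(C_out/C_in)
T = 37 + 273.15 = 310.15 K
E = (8.314 * 310.15 / (2 * 96485)) * ln(145/95)
E = 5.65 mV


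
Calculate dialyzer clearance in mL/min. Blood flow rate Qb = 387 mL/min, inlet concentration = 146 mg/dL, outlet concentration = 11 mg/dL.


K = Qb * (Cb_in - Cb_out) / Cb_in
K = 387 * (146 - 11) / 146
K = 357.8 mL/min


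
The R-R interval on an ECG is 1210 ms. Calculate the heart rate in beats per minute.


HR = 60 / RR_interval(s)
RR = 1210 ms = 1.21 s
HR = 60 / 1.21 = 49.59 bpm


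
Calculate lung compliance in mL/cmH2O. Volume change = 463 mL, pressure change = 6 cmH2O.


C = dV / dP
C = 463 / 6
C = 77.17 mL/cmH2O


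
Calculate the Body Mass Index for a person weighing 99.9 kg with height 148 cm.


BMI = weight / height^2
height = 148 cm = 1.48 m
BMI = 99.9 / 1.48^2
BMI = 45.61 kg/m^2


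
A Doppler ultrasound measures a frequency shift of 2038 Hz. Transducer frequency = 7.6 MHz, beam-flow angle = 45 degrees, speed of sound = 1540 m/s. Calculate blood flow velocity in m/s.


v = fd * c / (2 * f0 * cos(theta))
v = 2038 * 1540 / (2 * 7.6000e+06 * cos(45))
v = 0.292 m/s


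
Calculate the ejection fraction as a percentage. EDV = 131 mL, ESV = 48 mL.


SV = EDV - ESV = 131 - 48 = 83 mL
EF = SV/EDV * 100 = 83/131 * 100
EF = 63.36%


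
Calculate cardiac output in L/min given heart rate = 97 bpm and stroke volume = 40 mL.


CO = HR * SV
CO = 97 * 40 / 1000
CO = 3.88 L/min


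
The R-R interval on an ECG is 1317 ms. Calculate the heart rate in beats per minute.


HR = 60 / RR_interval(s)
RR = 1317 ms = 1.317 s
HR = 60 / 1.317 = 45.56 bpm


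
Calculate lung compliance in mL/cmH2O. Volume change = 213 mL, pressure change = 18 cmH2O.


C = dV / dP
C = 213 / 18
C = 11.83 mL/cmH2O


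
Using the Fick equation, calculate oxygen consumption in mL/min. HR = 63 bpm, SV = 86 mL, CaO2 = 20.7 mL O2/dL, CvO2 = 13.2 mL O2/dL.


CO = HR*SV = 63*86/1000 = 5.418 L/min
a-v O2 diff = 20.7 - 13.2 = 7.5 mL/dL
VO2 = CO * (CaO2-CvO2) * 10 dL/L
VO2 = 5.418 * 7.5 * 10
VO2 = 406.3 mL/min


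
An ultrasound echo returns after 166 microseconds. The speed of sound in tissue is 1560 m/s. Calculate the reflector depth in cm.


depth = c * t / 2
t = 166 us = 1.6600e-04 s
depth = 1560 * 1.6600e-04 / 2
depth = 0.12948 m = 12.948 cm


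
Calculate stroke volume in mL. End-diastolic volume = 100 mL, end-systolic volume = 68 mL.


SV = EDV - ESV
SV = 100 - 68
SV = 32 mL


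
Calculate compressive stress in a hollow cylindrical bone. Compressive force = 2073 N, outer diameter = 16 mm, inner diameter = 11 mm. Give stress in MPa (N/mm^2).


A = pi*(r_o^2 - r_i^2)
r_o = 8 mm, r_i = 5.5 mm
A = 106.029 mm^2
sigma = F/A = 2073 / 106.029
sigma = 19.55 MPa


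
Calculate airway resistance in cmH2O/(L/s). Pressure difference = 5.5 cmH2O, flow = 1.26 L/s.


R = dP / flow
R = 5.5 / 1.26
R = 4.365 cmH2O/(L/s)


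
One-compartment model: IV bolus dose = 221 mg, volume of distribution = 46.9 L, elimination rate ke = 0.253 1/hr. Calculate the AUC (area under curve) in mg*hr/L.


C0 = Dose/Vd = 221/46.9 = 4.71215 mg/L
AUC = C0/ke = 4.71215/0.253
AUC = 18.63 mg*hr/L


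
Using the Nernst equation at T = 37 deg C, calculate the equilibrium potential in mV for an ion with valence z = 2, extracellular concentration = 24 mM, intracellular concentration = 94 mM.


E = (RT/(zF)) * ln(C_out/C_in)
T = 37 + 273.15 = 310.15 K
E = (8.314 * 310.15 / (2 * 96485)) * ln(24/94)
E = -18.24 mV


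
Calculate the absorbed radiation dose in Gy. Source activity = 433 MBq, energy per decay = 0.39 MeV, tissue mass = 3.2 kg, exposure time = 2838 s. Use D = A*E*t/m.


A = 433 MBq = 4.3300e+08 Bq
E = 0.39 MeV = 6.2478e-14 J
D = A*E*t/m = 4.3300e+08*6.2478e-14*2838/3.2
D = 0.02399 Gy


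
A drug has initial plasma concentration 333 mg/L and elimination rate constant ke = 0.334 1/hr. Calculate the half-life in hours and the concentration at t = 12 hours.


t_half = ln(2) / ke = 0.693147 / 0.334 = 2.075 hr
C(t) = C0 * exp(-ke*t) = 333 * exp(-0.334*12)
C(12) = 6.051 mg/L


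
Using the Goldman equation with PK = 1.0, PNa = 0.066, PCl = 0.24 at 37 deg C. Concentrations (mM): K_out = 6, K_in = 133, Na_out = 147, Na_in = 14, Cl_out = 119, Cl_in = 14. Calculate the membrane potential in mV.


Vm = (RT/F)*ln((PK*Ko + PNa*Nao + PCl*Cli)/(PK*Ki + PNa*Nai + PCl*Clo))
Numer = 19.062, Denom = 162.484
Vm = -57.27 mV


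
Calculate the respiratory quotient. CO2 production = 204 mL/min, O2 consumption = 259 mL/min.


RQ = VCO2 / VO2
RQ = 204 / 259
RQ = 0.7876


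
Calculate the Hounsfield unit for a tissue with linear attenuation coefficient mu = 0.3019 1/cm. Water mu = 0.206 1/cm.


HU = ((mu_tissue - mu_water) / mu_water) * 1000
HU = ((0.3019 - 0.206) / 0.206) * 1000
HU = 465.5


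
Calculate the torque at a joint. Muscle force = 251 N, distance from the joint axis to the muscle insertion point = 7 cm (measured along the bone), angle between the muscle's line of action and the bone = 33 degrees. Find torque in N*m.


Torque = F * d * sin(theta)   (moment arm = d*sin(theta))
d = 7 cm = 0.07 m
Torque = 251 * 0.07 * sin(33)
Torque = 9.569 N*m


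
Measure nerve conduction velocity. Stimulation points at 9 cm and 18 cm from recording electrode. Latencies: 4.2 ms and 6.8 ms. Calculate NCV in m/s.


Distance = (18 - 9) / 100 = 0.09 m
dt = (6.8 - 4.2) / 1000 = 0.0026 s
NCV = dist / dt = 34.62 m/s


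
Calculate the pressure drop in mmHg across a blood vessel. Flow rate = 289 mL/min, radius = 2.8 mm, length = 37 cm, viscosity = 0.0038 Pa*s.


dP = 8*mu*L*Q / (pi*r^4)
Q = 289 mL/min = 4.81667e-06 m^3/s
dP = 280.569 Pa = 280.569 / 133.322 mmHg = 2.104 mmHg


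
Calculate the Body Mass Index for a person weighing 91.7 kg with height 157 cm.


BMI = weight / height^2
height = 157 cm = 1.57 m
BMI = 91.7 / 1.57^2
BMI = 37.2 kg/m^2


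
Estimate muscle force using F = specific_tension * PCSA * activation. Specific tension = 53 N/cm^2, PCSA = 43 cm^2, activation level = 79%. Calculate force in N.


F = sigma * PCSA * activation
F = 53 * 43 * 0.79
F = 1800 N


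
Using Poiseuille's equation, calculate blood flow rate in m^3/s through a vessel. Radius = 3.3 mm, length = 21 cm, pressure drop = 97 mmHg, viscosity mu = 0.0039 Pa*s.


Q = pi*r^4*dP / (8*mu*L)
r = 0.0033 m, L = 0.21 m
dP = 97 mmHg = 12932.234 Pa
Q = 7.3537e-04 m^3/s


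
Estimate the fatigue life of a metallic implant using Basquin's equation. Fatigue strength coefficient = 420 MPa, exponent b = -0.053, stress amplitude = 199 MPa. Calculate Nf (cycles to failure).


sigma_a = sigma_f' * (2Nf)^b
2Nf = (sigma_a/sigma_f')^(1/b)
2Nf = (199/420)^(1/-0.053)
2Nf = 1320332.4
Nf = 6.602e+05


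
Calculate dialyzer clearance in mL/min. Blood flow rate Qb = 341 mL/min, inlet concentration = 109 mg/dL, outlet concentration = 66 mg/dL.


K = Qb * (Cb_in - Cb_out) / Cb_in
K = 341 * (109 - 66) / 109
K = 134.5 mL/min


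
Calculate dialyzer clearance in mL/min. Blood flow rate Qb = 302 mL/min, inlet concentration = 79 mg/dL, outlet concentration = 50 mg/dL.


K = Qb * (Cb_in - Cb_out) / Cb_in
K = 302 * (79 - 50) / 79
K = 110.9 mL/min


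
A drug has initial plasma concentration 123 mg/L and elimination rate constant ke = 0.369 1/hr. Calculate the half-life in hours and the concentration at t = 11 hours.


t_half = ln(2) / ke = 0.693147 / 0.369 = 1.878 hr
C(t) = C0 * exp(-ke*t) = 123 * exp(-0.369*11)
C(11) = 2.124 mg/L


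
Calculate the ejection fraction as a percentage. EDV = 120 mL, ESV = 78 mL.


SV = EDV - ESV = 120 - 78 = 42 mL
EF = SV/EDV * 100 = 42/120 * 100
EF = 35%


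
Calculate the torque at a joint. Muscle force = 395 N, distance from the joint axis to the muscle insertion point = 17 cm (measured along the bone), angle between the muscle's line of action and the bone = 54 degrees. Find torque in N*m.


Torque = F * d * sin(theta)   (moment arm = d*sin(theta))
d = 17 cm = 0.17 m
Torque = 395 * 0.17 * sin(54)
Torque = 54.33 N*m


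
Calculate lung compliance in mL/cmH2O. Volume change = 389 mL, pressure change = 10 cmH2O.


C = dV / dP
C = 389 / 10
C = 38.9 mL/cmH2O


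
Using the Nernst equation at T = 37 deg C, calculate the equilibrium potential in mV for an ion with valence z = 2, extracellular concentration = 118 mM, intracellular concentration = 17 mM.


E = (RT/(zF)) * ln(C_out/C_in)
T = 37 + 273.15 = 310.15 K
E = (8.314 * 310.15 / (2 * 96485)) * ln(118/17)
E = 25.89 mV


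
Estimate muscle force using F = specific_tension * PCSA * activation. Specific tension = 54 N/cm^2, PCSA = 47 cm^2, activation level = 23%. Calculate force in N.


F = sigma * PCSA * activation
F = 54 * 47 * 0.23
F = 583.7 N


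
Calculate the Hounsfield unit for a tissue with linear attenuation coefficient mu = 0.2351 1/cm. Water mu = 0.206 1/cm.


HU = ((mu_tissue - mu_water) / mu_water) * 1000
HU = ((0.2351 - 0.206) / 0.206) * 1000
HU = 141.3


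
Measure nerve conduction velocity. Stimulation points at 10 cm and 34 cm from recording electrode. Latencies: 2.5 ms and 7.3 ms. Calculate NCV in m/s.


Distance = (34 - 10) / 100 = 0.24 m
dt = (7.3 - 2.5) / 1000 = 0.0048 s
NCV = dist / dt = 50 m/s


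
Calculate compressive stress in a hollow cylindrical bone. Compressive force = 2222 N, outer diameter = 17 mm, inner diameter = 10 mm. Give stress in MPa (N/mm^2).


A = pi*(r_o^2 - r_i^2)
r_o = 8.5 mm, r_i = 5 mm
A = 148.44 mm^2
sigma = F/A = 2222 / 148.44
sigma = 14.97 MPa


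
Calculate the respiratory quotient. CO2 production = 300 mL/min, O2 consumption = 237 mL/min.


RQ = VCO2 / VO2
RQ = 300 / 237
RQ = 1.266


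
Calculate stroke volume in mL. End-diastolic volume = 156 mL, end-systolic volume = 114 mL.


SV = EDV - ESV
SV = 156 - 114
SV = 42 mL


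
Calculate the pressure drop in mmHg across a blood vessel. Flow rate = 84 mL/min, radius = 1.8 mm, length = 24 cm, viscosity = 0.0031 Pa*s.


dP = 8*mu*L*Q / (pi*r^4)
Q = 84 mL/min = 1.4e-06 m^3/s
dP = 252.668 Pa = 252.668 / 133.322 mmHg = 1.895 mmHg


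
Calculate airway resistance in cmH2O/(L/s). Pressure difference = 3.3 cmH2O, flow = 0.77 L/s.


R = dP / flow
R = 3.3 / 0.77
R = 4.286 cmH2O/(L/s)


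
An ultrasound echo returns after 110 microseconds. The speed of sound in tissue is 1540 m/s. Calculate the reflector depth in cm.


depth = c * t / 2
t = 110 us = 1.1000e-04 s
depth = 1540 * 1.1000e-04 / 2
depth = 0.0847 m = 8.47 cm


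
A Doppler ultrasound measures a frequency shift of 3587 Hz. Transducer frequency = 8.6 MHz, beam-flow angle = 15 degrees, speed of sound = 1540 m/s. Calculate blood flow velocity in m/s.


v = fd * c / (2 * f0 * cos(theta))
v = 3587 * 1540 / (2 * 8.6000e+06 * cos(15))
v = 0.3325 m/s


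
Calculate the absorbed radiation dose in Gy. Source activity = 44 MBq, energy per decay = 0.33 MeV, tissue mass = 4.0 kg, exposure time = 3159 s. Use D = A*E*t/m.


A = 44 MBq = 4.4000e+07 Bq
E = 0.33 MeV = 5.2866e-14 J
D = A*E*t/m = 4.4000e+07*5.2866e-14*3159/4.0
D = 0.001837 Gy


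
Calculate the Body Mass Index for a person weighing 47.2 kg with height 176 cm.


BMI = weight / height^2
height = 176 cm = 1.76 m
BMI = 47.2 / 1.76^2
BMI = 15.24 kg/m^2


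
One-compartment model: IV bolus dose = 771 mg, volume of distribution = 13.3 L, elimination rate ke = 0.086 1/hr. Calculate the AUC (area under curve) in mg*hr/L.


C0 = Dose/Vd = 771/13.3 = 57.9699 mg/L
AUC = C0/ke = 57.9699/0.086
AUC = 674.1 mg*hr/L


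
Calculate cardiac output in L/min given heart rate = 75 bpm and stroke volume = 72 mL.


CO = HR * SV
CO = 75 * 72 / 1000
CO = 5.4 L/min


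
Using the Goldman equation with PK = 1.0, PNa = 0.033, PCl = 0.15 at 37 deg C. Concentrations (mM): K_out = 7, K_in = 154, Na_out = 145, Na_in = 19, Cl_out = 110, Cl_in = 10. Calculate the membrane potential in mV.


Vm = (RT/F)*ln((PK*Ko + PNa*Nao + PCl*Cli)/(PK*Ki + PNa*Nai + PCl*Clo))
Numer = 13.285, Denom = 171.127
Vm = -68.3 mV


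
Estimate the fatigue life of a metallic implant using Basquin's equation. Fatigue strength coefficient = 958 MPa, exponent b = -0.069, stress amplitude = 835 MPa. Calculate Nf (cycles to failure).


sigma_a = sigma_f' * (2Nf)^b
2Nf = (sigma_a/sigma_f')^(1/b)
2Nf = (835/958)^(1/-0.069)
2Nf = 7.3267864
Nf = 3.663


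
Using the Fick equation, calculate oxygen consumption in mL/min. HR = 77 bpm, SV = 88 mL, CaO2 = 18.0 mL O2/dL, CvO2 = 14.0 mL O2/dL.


CO = HR*SV = 77*88/1000 = 6.776 L/min
a-v O2 diff = 18.0 - 14.0 = 4 mL/dL
VO2 = CO * (CaO2-CvO2) * 10 dL/L
VO2 = 6.776 * 4 * 10
VO2 = 271 mL/min


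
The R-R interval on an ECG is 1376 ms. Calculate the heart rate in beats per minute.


HR = 60 / RR_interval(s)
RR = 1376 ms = 1.376 s
HR = 60 / 1.376 = 43.6 bpm


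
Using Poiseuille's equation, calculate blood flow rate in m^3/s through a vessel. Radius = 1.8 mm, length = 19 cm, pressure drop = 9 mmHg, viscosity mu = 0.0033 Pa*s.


Q = pi*r^4*dP / (8*mu*L)
r = 0.0018 m, L = 0.19 m
dP = 9 mmHg = 1199.898 Pa
Q = 7.8891e-06 m^3/s


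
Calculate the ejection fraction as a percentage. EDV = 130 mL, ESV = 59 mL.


SV = EDV - ESV = 130 - 59 = 71 mL
EF = SV/EDV * 100 = 71/130 * 100
EF = 54.62%


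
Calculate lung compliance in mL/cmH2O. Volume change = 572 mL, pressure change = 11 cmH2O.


C = dV / dP
C = 572 / 11
C = 52 mL/cmH2O


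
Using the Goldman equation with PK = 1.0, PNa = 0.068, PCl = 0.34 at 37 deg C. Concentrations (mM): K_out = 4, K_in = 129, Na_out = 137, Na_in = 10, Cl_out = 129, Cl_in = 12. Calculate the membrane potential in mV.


Vm = (RT/F)*ln((PK*Ko + PNa*Nao + PCl*Cli)/(PK*Ki + PNa*Nai + PCl*Clo))
Numer = 17.396, Denom = 173.54
Vm = -61.47 mV


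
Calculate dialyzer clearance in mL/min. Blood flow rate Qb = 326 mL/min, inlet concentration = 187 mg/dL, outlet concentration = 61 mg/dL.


K = Qb * (Cb_in - Cb_out) / Cb_in
K = 326 * (187 - 61) / 187
K = 219.7 mL/min


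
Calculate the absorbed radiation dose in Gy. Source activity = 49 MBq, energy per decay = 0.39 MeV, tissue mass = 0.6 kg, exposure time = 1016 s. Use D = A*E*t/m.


A = 49 MBq = 4.9000e+07 Bq
E = 0.39 MeV = 6.2478e-14 J
D = A*E*t/m = 4.9000e+07*6.2478e-14*1016/0.6
D = 0.005184 Gy


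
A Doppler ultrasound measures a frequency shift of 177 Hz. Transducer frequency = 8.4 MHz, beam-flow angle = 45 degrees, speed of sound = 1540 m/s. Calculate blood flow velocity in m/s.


v = fd * c / (2 * f0 * cos(theta))
v = 177 * 1540 / (2 * 8.4000e+06 * cos(45))
v = 0.02295 m/s


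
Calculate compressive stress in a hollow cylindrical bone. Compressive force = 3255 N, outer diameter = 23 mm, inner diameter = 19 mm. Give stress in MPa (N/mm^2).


A = pi*(r_o^2 - r_i^2)
r_o = 11.5 mm, r_i = 9.5 mm
A = 131.947 mm^2
sigma = F/A = 3255 / 131.947
sigma = 24.67 MPa


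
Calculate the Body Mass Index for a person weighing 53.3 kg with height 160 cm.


BMI = weight / height^2
height = 160 cm = 1.6 m
BMI = 53.3 / 1.6^2
BMI = 20.82 kg/m^2


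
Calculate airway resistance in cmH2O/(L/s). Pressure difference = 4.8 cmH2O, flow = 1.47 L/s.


R = dP / flow
R = 4.8 / 1.47
R = 3.265 cmH2O/(L/s)


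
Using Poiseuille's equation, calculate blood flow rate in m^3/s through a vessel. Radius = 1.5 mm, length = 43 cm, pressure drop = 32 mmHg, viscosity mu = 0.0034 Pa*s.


Q = pi*r^4*dP / (8*mu*L)
r = 0.0015 m, L = 0.43 m
dP = 32 mmHg = 4266.304 Pa
Q = 5.8014e-06 m^3/s


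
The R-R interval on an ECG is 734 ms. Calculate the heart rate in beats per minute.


HR = 60 / RR_interval(s)
RR = 734 ms = 0.734 s
HR = 60 / 0.734 = 81.74 bpm


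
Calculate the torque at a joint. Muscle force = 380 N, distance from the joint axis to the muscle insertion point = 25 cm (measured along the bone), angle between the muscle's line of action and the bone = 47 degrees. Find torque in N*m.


Torque = F * d * sin(theta)   (moment arm = d*sin(theta))
d = 25 cm = 0.25 m
Torque = 380 * 0.25 * sin(47)
Torque = 69.48 N*m


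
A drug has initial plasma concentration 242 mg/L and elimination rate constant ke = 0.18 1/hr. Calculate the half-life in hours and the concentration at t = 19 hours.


t_half = ln(2) / ke = 0.693147 / 0.18 = 3.851 hr
C(t) = C0 * exp(-ke*t) = 242 * exp(-0.18*19)
C(19) = 7.916 mg/L


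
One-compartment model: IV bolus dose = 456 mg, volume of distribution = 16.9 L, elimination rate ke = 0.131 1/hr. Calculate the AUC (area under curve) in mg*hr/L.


C0 = Dose/Vd = 456/16.9 = 26.9822 mg/L
AUC = C0/ke = 26.9822/0.131
AUC = 206 mg*hr/L


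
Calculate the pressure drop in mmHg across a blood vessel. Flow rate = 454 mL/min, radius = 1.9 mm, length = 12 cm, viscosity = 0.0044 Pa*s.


dP = 8*mu*L*Q / (pi*r^4)
Q = 454 mL/min = 7.56667e-06 m^3/s
dP = 780.664 Pa = 780.664 / 133.322 mmHg = 5.855 mmHg


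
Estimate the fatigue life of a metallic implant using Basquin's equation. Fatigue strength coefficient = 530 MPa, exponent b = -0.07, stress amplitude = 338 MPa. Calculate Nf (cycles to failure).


sigma_a = sigma_f' * (2Nf)^b
2Nf = (sigma_a/sigma_f')^(1/b)
2Nf = (338/530)^(1/-0.07)
2Nf = 617.79626
Nf = 308.9


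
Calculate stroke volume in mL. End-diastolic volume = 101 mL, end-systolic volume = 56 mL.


SV = EDV - ESV
SV = 101 - 56
SV = 45 mL


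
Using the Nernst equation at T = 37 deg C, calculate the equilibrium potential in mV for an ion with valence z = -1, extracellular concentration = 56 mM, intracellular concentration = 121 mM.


E = (RT/(zF)) * ln(C_out/C_in)
T = 37 + 273.15 = 310.15 K
E = (8.314 * 310.15 / (-1 * 96485)) * ln(56/121)
E = 20.59 mV


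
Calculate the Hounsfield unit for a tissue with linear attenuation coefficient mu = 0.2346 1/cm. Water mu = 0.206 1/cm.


HU = ((mu_tissue - mu_water) / mu_water) * 1000
HU = ((0.2346 - 0.206) / 0.206) * 1000
HU = 138.8


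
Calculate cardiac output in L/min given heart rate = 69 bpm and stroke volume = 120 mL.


CO = HR * SV
CO = 69 * 120 / 1000
CO = 8.28 L/min


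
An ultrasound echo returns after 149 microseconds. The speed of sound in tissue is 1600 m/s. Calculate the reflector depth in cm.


depth = c * t / 2
t = 149 us = 1.4900e-04 s
depth = 1600 * 1.4900e-04 / 2
depth = 0.1192 m = 11.92 cm
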